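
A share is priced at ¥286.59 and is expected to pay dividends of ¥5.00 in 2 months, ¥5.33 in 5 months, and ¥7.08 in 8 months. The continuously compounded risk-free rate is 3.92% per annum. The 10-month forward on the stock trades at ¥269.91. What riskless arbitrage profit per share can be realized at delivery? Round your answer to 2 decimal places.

¥8.52 per share

PV(dividends) I = 5.00·e^(−0.0392·2/12) + 5.33·e^(−0.0392·5/12) + 7.08·e^(−0.0392·8/12) = 17.1085
Fair forward F* = (S − I)·e^(rT) = (286.59 − 17.1085)·e^0.032667 = 269.4815 × 1.033206 = 278.4299
Market ¥269.91 < fair 278.4299: forward underpriced → reverse cash-and-carry (short the stock, invest proceeds at r, pay the dividends, go long the forward).
Profit at T = |F_mkt − F*| = |269.91 − 278.4299| = ¥8.52 per share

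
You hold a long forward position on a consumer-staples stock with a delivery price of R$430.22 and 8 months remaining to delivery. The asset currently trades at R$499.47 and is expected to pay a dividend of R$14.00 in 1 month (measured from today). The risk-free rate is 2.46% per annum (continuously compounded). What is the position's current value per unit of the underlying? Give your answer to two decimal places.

R$62.28

PV(remaining dividends) I = 14.00·e^(−0.0246·1/12) = 13.9713
Current forward F = (S − I)·e^(rT) = (499.47 − 13.9713)·e^(0.0246·8/12) = 485.4987 × 1.016535 = 493.5264
Value (long) = (F − K)·e^(−rT) = (493.5264 − 430.22) × 0.983734 = 62.2767
Value = R$62.28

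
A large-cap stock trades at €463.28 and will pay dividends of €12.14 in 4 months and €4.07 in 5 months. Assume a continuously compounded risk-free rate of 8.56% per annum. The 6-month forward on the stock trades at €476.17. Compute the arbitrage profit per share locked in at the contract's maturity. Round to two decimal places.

€9.04 per share

PV(dividends) I = 12.14·e^(−0.0856·4/12) + 4.07·e^(−0.0856·5/12) = 15.7259
Fair forward F* = (S − I)·e^(rT) = (463.28 − 15.7259)·e^0.042800 = 447.5541 × 1.043729 = 467.1252
Market €476.17 > fair 467.1252: forward overpriced → cash-and-carry (borrow at r, buy the stock and collect the dividends, short the forward).
Profit at T = |F_mkt − F*| = |476.17 − 467.1252| = €9.04 per share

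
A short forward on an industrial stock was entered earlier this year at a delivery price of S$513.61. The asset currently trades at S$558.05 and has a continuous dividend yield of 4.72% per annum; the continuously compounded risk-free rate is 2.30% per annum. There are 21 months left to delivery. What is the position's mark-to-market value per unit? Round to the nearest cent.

-S$20.46

Current fair forward for the remaining 21 months: F = S·e^((r − q)·T), (r − q) = 0.0230 − 0.0472 = -0.0242
F = 558.05 · e^(-0.0242 × 21/12) = 558.05 × 0.958534 = 534.9099
Value of long forward = (F − K)·e^(−rT) = (534.9099 − 513.61) · e^(−0.0230·21/12)
= 21.2999 × 0.960549 = 20.46
Short position value = −(long value) = -S$20.46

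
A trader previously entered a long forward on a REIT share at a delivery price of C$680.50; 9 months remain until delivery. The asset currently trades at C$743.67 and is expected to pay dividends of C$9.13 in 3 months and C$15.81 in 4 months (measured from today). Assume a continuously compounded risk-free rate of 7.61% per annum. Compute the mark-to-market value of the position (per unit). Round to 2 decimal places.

PV(remaining dividends) I = 9.13·e^(−0.0761·3/12) + 15.81·e^(−0.0761·4/12) = 24.3719
Current forward F = (S − I)·e^(rT) = (743.67 − 24.3719)·e^(0.0761·9/12) = 719.2981 × 1.058735 = 761.5461
Value (long) = (F − K)·e^(−rT) = (761.5461 − 680.50) × 0.944523 = 76.5499
Value = C$76.55

C$76.55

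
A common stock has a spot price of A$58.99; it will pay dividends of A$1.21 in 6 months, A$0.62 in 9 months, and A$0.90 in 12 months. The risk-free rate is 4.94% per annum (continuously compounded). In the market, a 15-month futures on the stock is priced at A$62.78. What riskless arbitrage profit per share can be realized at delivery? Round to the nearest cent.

A$2.83 per share

PV(dividends) I = 1.21·e^(−0.0494·6/12) + 0.62·e^(−0.0494·9/12) + 0.90·e^(−0.0494·12/12) = 2.6345
Fair futures F* = (S − I)·e^(rT) = (58.99 − 2.6345)·e^0.061750 = 56.3555 × 1.063696 = 59.9451
Market A$62.78 > fair 59.9451: forward overpriced → cash-and-carry (borrow at r, buy the stock and collect the dividends, short the forward).
Profit at T = |F_mkt − F*| = |62.78 − 59.9451| = A$2.83 per share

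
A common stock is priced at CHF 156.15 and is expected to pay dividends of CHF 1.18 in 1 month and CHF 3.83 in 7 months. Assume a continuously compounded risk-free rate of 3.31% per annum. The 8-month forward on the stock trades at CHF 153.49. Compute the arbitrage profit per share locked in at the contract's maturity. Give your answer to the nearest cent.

PV(dividends) I = 1.18·e^(−0.0331·1/12) + 3.83·e^(−0.0331·7/12) = 4.9335
Fair forward F* = (S − I)·e^(rT) = (156.15 − 4.9335)·e^0.022067 = 151.2165 × 1.022312 = 154.5904
Market CHF 153.49 < fair 154.5904: forward underpriced → reverse cash-and-carry (short the stock, invest proceeds at r, pay the dividends, go long the forward).
Profit at T = |F_mkt − F*| = |153.49 − 154.5904| = CHF 1.10 per share

CHF 1.10 per share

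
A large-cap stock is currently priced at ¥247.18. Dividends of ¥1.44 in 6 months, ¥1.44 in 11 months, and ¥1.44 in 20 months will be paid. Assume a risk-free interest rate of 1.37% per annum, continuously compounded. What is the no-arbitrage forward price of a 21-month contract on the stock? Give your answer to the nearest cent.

¥248.81

PV(dividends) I = 1.44·e^(−0.0137·6/12) + 1.44·e^(−0.0137·11/12) + 1.44·e^(−0.0137·20/12)
I = 1.4302 + 1.4220 + 1.4075 = 4.2597
F = (S − I)·e^(rT) = (247.18 − 4.2597) · e^(0.0137·21/12)
= 242.9203 · e^0.023975 = 242.9203 × 1.024265 = ¥248.81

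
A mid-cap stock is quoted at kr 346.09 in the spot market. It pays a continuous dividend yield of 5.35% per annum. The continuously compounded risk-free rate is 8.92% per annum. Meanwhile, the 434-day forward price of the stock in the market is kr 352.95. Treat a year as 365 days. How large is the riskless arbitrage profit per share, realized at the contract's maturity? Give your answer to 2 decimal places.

kr 8.15 per share

Fair forward: F* = S·e^(carry·T), with carry = (r − q) = 0.0892 − 0.0535 = 0.0357
F* = 346.09 · e^(0.0357 × 434/365) = 346.09 · e^0.042449 = 346.09 × 1.043363 = kr 361.0975
Market kr 352.95 < fair kr 361.0975: forward underpriced → reverse cash-and-carry (short spot, go long the forward).
At maturity, profit = |F_mkt − F*| = |352.95 − 361.0975| = kr 8.15 per share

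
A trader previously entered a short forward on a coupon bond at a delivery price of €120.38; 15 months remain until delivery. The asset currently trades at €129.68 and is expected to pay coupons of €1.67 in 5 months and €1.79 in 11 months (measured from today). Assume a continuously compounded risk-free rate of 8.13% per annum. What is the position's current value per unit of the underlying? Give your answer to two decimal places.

PV(remaining coupons) I = 1.67·e^(−0.0813·5/12) + 1.79·e^(−0.0813·11/12) = 3.2758
Current forward F = (S − I)·e^(rT) = (129.68 − 3.2758)·e^(0.0813·15/12) = 126.4042 × 1.106968 = 139.9254
Value (long) = (F − K)·e^(−rT) = (139.9254 − 120.38) × 0.903368 = 17.6567
Short position value = −(long value) = -€17.66

-€17.66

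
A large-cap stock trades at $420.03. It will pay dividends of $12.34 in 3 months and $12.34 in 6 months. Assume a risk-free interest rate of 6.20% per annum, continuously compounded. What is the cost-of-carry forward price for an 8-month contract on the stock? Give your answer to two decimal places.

$412.62

PV(dividends) I = 12.34·e^(−0.0620·3/12) + 12.34·e^(−0.0620·6/12)
I = 12.1502 + 11.9633 = 24.1135
F = (S − I)·e^(rT) = (420.03 − 24.1135) · e^(0.0620·8/12)
= 395.9165 · e^0.041333 = 395.9165 × 1.042199 = $412.62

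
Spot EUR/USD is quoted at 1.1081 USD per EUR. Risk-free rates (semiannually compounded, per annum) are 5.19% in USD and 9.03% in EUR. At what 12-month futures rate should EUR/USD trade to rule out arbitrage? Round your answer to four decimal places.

1.0678

By covered interest parity, F = S · (1+r_USD/2)^(2T) / (1+r_EUR/2)^(2T)
= 1.1081 × 1.052573 / 1.092339 = 1.1081 × 0.963596
F = 1.0678 USD per EUR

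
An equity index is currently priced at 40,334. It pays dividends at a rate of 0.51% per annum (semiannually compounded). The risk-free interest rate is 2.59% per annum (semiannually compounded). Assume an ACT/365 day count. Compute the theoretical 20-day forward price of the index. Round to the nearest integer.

40,380

F = S · (1+r/2)^(2T) / (1+q/2)^(2T)
= 40334 × 1.001411 / 1.000279 = 40334 × 1.001132
F = 40,380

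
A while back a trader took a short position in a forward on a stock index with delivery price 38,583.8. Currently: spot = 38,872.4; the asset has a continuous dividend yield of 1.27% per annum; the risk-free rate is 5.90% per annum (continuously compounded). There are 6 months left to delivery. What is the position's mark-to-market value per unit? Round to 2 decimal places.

-1164.14

Current fair forward for the remaining 6 months: F = S·e^((r − q)·T), (r − q) = 0.0590 − 0.0127 = 0.0463
F = 38872.4 · e^(0.0463 × 6/12) = 38872.4 × 1.02342004 = 39782.7932
Value of long forward = (F − K)·e^(−rT) = (39782.7932 − 38583.8) · e^(−0.0590·6/12)
= 1198.9932 × 0.97093088 = 1164.14
Short position value = −(long value) = -1164.14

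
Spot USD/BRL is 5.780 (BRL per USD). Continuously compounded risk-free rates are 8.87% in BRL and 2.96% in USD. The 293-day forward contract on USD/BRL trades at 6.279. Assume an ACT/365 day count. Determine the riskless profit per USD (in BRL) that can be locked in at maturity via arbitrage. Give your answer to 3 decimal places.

0.218 per USD (in BRL)

Fair forward: F* = S·e^(carry·T), with carry = (r_BRL − r_USD) = 0.0887 − 0.0296 = 0.0591
F* = 5.780 · e^(0.0591 × 293/365) = 5.780 · e^0.047442 = 5.780 × 1.048585 = 6.0608
Market 6.279 > fair 6.0608: forward overpriced → cash-and-carry (buy spot, short the forward).
At maturity, profit = |F_mkt − F*| = |6.279 − 6.0608| = 0.218 per USD (in BRL)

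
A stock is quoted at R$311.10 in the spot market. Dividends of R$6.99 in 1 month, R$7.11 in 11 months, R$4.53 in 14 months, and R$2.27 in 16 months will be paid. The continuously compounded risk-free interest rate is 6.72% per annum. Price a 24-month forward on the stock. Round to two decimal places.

R$333.09

PV(dividends) I = 6.99·e^(−0.0672·1/12) + 7.11·e^(−0.0672·11/12) + 4.53·e^(−0.0672·14/12) + 2.27·e^(−0.0672·16/12)
I = 6.9510 + 6.6852 + 4.1884 + 2.0755 = 19.9001
F = (S − I)·e^(rT) = (311.10 − 19.9001) · e^(0.0672·24/12)
= 291.1999 · e^0.134400 = 291.1999 × 1.143850 = R$333.09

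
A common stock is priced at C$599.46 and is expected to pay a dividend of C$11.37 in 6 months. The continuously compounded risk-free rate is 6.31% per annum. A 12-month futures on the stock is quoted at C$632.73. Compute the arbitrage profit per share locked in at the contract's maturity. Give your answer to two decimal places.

C$5.96 per share

PV(dividends) I = 11.37·e^(−0.0631·6/12) = 11.0169
Fair futures F* = (S − I)·e^(rT) = (599.46 − 11.0169)·e^0.063100 = 588.4431 × 1.065133 = 626.7702
Market C$632.73 > fair 626.7702: forward overpriced → cash-and-carry (borrow at r, buy the stock and collect the dividends, short the forward).
Profit at T = |F_mkt − F*| = |632.73 − 626.7702| = C$5.96 per share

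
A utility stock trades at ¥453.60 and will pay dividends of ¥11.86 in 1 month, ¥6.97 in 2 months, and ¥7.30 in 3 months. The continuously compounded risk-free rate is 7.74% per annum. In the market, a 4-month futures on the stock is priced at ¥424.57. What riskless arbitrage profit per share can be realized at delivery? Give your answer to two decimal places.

¥14.39 per share

PV(dividends) I = 11.86·e^(−0.0774·1/12) + 6.97·e^(−0.0774·2/12) + 7.30·e^(−0.0774·3/12) = 25.8245
Fair futures F* = (S − I)·e^(rT) = (453.60 − 25.8245)·e^0.025800 = 427.7755 × 1.026136 = 438.9558
Market ¥424.57 < fair 438.9558: forward underpriced → reverse cash-and-carry (short the stock, invest proceeds at r, pay the dividends, go long the forward).
Profit at T = |F_mkt − F*| = |424.57 − 438.9558| = ¥14.39 per share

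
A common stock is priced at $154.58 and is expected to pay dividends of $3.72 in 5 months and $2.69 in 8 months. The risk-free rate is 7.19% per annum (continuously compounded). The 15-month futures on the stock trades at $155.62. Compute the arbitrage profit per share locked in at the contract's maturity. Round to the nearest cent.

PV(dividends) I = 3.72·e^(−0.0719·5/12) + 2.69·e^(−0.0719·8/12) = 6.1743
Fair futures F* = (S − I)·e^(rT) = (154.58 − 6.1743)·e^0.089875 = 148.4057 × 1.094038 = 162.3615
Market $155.62 < fair 162.3615: forward underpriced → reverse cash-and-carry (short the stock, invest proceeds at r, pay the dividends, go long the forward).
Profit at T = |F_mkt − F*| = |155.62 − 162.3615| = $6.74 per share

$6.74 per share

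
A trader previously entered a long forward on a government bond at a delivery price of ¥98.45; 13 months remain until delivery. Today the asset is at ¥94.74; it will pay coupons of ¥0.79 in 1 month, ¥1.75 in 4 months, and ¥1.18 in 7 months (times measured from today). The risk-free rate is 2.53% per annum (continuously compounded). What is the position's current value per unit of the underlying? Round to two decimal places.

-¥4.73

PV(remaining coupons) I = 0.79·e^(−0.0253·1/12) + 1.75·e^(−0.0253·4/12) + 1.18·e^(−0.0253·7/12) = 3.6864
Current forward F = (S − I)·e^(rT) = (94.74 − 3.6864)·e^(0.0253·13/12) = 91.0536 × 1.027787 = 93.5837
Value (long) = (F − K)·e^(−rT) = (93.5837 − 98.45) × 0.972964 = -4.7347
Value = -¥4.73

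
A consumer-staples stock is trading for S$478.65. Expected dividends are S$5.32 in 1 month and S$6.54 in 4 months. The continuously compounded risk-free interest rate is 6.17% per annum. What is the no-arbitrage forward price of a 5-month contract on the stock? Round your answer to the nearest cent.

S$479.11

PV(dividends) I = 5.32·e^(−0.0617·1/12) + 6.54·e^(−0.0617·4/12)
I = 5.2927 + 6.4069 = 11.6996
F = (S − I)·e^(rT) = (478.65 − 11.6996) · e^(0.0617·5/12)
= 466.9504 · e^0.025708 = 466.9504 × 1.026041 = S$479.11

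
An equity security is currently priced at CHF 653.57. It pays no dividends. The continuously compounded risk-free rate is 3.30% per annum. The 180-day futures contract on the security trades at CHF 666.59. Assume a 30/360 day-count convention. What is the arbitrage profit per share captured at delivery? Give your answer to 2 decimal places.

Fair futures: F* = S·e^(carry·T), with carry = r = 0.0330
F* = 653.57 · e^(0.0330 × 180/360) = 653.57 · e^0.016500 = 653.57 × 1.016637 = CHF 664.4434
Market CHF 666.59 > fair CHF 664.4434: forward overpriced → cash-and-carry (buy spot, short the forward).
At maturity, profit = |F_mkt − F*| = |666.59 − 664.4434| = CHF 2.15 per share

CHF 2.15 per share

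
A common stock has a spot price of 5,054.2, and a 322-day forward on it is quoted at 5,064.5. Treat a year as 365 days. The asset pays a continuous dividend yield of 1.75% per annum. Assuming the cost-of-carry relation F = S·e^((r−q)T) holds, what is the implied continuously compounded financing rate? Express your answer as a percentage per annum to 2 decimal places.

1.98%

From F = S·e^((r−q)T): (r − q) = ln(F/S)/T
ln(5064.5/5054.2) = ln(1.002038) = 0.002036
(r − q) = 0.002036 / (322/365) = 0.002308
r = ln(F/S)/T + q = 0.002308 + 0.0175 = 0.019808
r = 1.98%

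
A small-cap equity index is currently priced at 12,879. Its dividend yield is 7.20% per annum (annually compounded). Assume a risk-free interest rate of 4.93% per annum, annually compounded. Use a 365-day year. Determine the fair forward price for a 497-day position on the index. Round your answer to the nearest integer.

12,509

F = S · (1+r)^T / (1+q)^T
= 12879 × 1.067721 / 1.099296 = 12879 × 0.971277
F = 12,509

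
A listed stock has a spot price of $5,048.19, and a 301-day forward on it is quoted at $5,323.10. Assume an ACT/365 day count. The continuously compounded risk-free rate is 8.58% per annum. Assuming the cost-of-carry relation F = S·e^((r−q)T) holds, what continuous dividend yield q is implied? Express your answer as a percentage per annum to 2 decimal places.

2.15%

From F = S·e^((r−q)T): (r − q) = ln(F/S)/T
ln(5323.10/5048.19) = ln(1.054457) = 0.053026
(r − q) = 0.053026 / (301/365) = 0.064301
q = r − ln(F/S)/T = 0.0858 − 0.064301 = 0.021499
q = 2.15%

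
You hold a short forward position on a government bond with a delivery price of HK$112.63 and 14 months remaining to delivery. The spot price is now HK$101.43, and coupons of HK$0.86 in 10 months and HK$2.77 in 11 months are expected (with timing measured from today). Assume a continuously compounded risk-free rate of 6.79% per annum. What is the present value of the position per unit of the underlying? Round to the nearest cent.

PV(remaining coupons) I = 0.86·e^(−0.0679·10/12) + 2.77·e^(−0.0679·11/12) = 3.4155
Current forward F = (S − I)·e^(rT) = (101.43 − 3.4155)·e^(0.0679·14/12) = 98.0145 × 1.082439 = 106.0947
Value (long) = (F − K)·e^(−rT) = (106.0947 − 112.63) × 0.923840 = -6.0376
Short position value = −(long value) = HK$6.04

HK$6.04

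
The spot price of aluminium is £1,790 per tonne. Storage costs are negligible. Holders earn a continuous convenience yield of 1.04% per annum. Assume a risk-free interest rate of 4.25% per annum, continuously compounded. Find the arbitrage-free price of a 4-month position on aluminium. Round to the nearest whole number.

Net carry = r + u − y = 0.0425 + 0.0000 − 0.0104 = 0.0321
F = S·e^((r+u−y)T) = 1790 · e^(0.0321 × 4/12) = 1790 · e^0.010700
= 1790 × 1.010757 = £1,809 per tonne

£1,809 per tonne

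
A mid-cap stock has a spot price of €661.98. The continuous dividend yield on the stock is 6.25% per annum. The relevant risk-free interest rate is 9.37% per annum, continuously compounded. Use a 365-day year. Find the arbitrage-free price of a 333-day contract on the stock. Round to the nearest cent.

F = S·e^((r − q)T) = 661.98 · e^((0.0937 − 0.0625) × 333/365)
= 661.98 · e^0.028465 = 661.98 × 1.028874
F = €681.09

€681.09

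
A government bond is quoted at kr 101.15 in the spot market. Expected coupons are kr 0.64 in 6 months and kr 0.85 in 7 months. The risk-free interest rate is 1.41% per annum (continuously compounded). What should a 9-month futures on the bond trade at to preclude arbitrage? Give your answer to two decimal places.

PV(coupons) I = 0.64·e^(−0.0141·6/12) + 0.85·e^(−0.0141·7/12)
I = 0.6355 + 0.8430 = 1.4785
F = (S − I)·e^(rT) = (101.15 − 1.4785) · e^(0.0141·9/12)
= 99.6715 · e^0.010575 = 99.6715 × 1.010631 = kr 100.73

kr 100.73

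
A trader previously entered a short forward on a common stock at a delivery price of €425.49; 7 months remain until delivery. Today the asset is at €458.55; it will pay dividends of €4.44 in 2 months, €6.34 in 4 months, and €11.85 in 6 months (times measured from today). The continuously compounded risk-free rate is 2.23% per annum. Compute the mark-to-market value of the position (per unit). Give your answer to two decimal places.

-€16.12

PV(remaining dividends) I = 4.44·e^(−0.0223·2/12) + 6.34·e^(−0.0223·4/12) + 11.85·e^(−0.0223·6/12) = 22.4352
Current forward F = (S − I)·e^(rT) = (458.55 − 22.4352)·e^(0.0223·7/12) = 436.1148 × 1.013093 = 441.8249
Value (long) = (F − K)·e^(−rT) = (441.8249 − 425.49) × 0.987076 = 16.1238
Short position value = −(long value) = -€16.12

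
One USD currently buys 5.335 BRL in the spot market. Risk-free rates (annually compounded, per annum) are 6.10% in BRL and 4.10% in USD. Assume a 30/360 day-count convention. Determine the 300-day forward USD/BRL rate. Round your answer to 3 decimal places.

By covered interest parity, F = S · (1+r_BRL)^T / (1+r_USD)^T
= 5.335 × 1.050581 / 1.034052 = 5.335 × 1.015985
F = 5.420 BRL per USD

5.420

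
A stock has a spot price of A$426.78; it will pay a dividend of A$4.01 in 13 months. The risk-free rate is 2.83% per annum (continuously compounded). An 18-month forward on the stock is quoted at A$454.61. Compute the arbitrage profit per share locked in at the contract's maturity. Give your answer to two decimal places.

PV(dividends) I = 4.01·e^(−0.0283·13/12) = 3.8889
Fair forward F* = (S − I)·e^(rT) = (426.78 − 3.8889)·e^0.042450 = 422.8911 × 1.043364 = 441.2293
Market A$454.61 > fair 441.2293: forward overpriced → cash-and-carry (borrow at r, buy the stock and collect the dividends, short the forward).
Profit at T = |F_mkt − F*| = |454.61 − 441.2293| = A$13.38 per share

A$13.38 per share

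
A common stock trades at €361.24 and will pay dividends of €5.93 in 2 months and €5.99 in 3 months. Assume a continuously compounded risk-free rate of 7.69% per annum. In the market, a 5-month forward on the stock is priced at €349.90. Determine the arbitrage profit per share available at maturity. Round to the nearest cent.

€10.99 per share

PV(dividends) I = 5.93·e^(−0.0769·2/12) + 5.99·e^(−0.0769·3/12) = 11.7304
Fair forward F* = (S − I)·e^(rT) = (361.24 − 11.7304)·e^0.032042 = 349.5096 × 1.032561 = 360.8900
Market €349.90 < fair 360.8900: forward underpriced → reverse cash-and-carry (short the stock, invest proceeds at r, pay the dividends, go long the forward).
Profit at T = |F_mkt − F*| = |349.90 − 360.8900| = €10.99 per share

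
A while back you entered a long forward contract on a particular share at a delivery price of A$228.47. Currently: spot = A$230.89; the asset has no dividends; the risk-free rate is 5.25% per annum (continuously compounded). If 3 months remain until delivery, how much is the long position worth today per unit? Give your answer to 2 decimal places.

A$5.40

Current fair forward for the remaining 3 months: F = S·e^(r·T), r = 0.0525
F = 230.89 · e^(0.0525 × 3/12) = 230.89 × 1.013212 = 233.9405
Value of long forward = (F − K)·e^(−rT) = (233.9405 − 228.47) · e^(−0.0525·3/12)
= 5.4705 × 0.986961 = 5.40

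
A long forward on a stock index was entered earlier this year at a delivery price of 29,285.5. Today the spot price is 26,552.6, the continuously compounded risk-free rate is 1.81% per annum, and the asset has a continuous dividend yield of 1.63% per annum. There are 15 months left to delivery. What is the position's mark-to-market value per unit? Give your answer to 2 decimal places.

Current fair forward for the remaining 15 months: F = S·e^((r − q)·T), (r − q) = 0.0181 − 0.0163 = 0.0018
F = 26552.6 · e^(0.0018 × 15/12) = 26552.6 × 1.00225253 = 26612.4105
Value of long forward = (F − K)·e^(−rT) = (26612.4105 − 29285.5) · e^(−0.0181·15/12)
= -2673.0895 × 0.97762903 = -2613.29

-2613.29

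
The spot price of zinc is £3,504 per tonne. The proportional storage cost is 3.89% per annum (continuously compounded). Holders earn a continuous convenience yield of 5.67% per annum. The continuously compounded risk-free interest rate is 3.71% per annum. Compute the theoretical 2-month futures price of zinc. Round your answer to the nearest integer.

£3,515 per tonne

Net carry = r + u − y = 0.0371 + 0.0389 − 0.0567 = 0.0193
F = S·e^((r+u−y)T) = 3504 · e^(0.0193 × 2/12) = 3504 · e^0.003217
= 3504 × 1.003222 = £3,515 per tonne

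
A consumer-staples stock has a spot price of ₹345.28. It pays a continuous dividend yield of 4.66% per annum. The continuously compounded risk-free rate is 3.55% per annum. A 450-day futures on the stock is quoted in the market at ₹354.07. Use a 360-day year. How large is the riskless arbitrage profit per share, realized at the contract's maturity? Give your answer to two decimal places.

₹13.55 per share

Fair futures: F* = S·e^(carry·T), with carry = (r − q) = 0.0355 − 0.0466 = -0.0111
F* = 345.28 · e^(-0.0111 × 450/360) = 345.28 · e^-0.013875 = 345.28 × 0.986221 = ₹340.5224
Market ₹354.07 > fair ₹340.5224: forward overpriced → cash-and-carry (buy spot, short the forward).
At maturity, profit = |F_mkt − F*| = |354.07 − 340.5224| = ₹13.55 per share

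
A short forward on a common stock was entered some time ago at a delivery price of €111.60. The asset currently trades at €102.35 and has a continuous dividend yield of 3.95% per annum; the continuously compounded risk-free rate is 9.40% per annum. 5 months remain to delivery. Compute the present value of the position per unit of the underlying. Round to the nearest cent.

€6.63

Current fair forward for the remaining 5 months: F = S·e^((r − q)·T), (r − q) = 0.0940 − 0.0395 = 0.0545
F = 102.35 · e^(0.0545 × 5/12) = 102.35 × 1.022968 = 104.7008
Value of long forward = (F − K)·e^(−rT) = (104.7008 − 111.60) · e^(−0.0940·5/12)
= -6.8992 × 0.961590 = -6.63
Short position value = −(long value) = €6.63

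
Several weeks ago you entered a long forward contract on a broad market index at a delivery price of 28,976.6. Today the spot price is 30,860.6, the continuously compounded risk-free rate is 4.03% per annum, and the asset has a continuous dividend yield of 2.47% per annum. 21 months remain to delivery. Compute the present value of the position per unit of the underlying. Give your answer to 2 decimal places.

2551.65

Current fair forward for the remaining 21 months: F = S·e^((r − q)·T), (r − q) = 0.0403 − 0.0247 = 0.0156
F = 30860.6 · e^(0.0156 × 21/12) = 30860.6 × 1.02767606 = 31714.6998
Value of long forward = (F − K)·e^(−rT) = (31714.6998 − 28976.6) · e^(−0.0403·21/12)
= 2738.0998 × 0.93190444 = 2551.65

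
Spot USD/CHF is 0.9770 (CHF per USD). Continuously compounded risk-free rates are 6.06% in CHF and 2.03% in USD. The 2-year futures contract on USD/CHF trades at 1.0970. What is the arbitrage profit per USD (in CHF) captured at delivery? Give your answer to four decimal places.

Fair futures: F* = S·e^(carry·T), with carry = (r_CHF − r_USD) = 0.0606 − 0.0203 = 0.0403
F* = 0.9770 · e^(0.0403 × 2) = 0.9770 · e^0.080600 = 0.9770 × 1.083937 = 1.0590
Market 1.0970 > fair 1.0590: forward overpriced → cash-and-carry (buy spot, short the forward).
At maturity, profit = |F_mkt − F*| = |1.0970 − 1.0590| = 0.0380 per USD (in CHF)

0.0380 per USD (in CHF)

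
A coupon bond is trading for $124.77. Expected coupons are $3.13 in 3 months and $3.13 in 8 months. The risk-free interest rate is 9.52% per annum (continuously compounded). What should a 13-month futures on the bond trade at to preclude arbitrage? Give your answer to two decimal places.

$131.68

PV(coupons) I = 3.13·e^(−0.0952·3/12) + 3.13·e^(−0.0952·8/12)
I = 3.0564 + 2.9375 = 5.9939
F = (S − I)·e^(rT) = (124.77 − 5.9939) · e^(0.0952·13/12)
= 118.7761 · e^0.103133 = 118.7761 × 1.108639 = $131.68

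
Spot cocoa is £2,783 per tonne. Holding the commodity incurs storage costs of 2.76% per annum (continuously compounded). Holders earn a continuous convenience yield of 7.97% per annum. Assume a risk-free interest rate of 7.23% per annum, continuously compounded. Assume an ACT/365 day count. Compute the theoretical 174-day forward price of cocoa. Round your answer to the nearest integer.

£2,810 per tonne

Net carry = r + u − y = 0.0723 + 0.0276 − 0.0797 = 0.0202
F = S·e^((r+u−y)T) = 2783 · e^(0.0202 × 174/365) = 2783 · e^0.009630
= 2783 × 1.009677 = £2,810 per tonne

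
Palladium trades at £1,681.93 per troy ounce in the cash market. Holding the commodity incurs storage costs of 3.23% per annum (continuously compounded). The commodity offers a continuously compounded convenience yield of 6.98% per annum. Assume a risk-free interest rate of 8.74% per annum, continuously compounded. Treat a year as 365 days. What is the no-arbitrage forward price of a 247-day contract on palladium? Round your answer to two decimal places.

Net carry = r + u − y = 0.0874 + 0.0323 − 0.0698 = 0.0499
F = S·e^((r+u−y)T) = 1681.93 · e^(0.0499 × 247/365) = 1681.93 · e^0.03376795
= 1681.93 × 1.03434456 = £1,739.70 per troy ounce

£1,739.70 per troy ounce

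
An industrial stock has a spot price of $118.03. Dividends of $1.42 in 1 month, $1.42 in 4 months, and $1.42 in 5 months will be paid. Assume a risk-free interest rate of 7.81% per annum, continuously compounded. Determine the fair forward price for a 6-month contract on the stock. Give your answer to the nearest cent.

PV(dividends) I = 1.42·e^(−0.0781·1/12) + 1.42·e^(−0.0781·4/12) + 1.42·e^(−0.0781·5/12)
I = 1.4108 + 1.3835 + 1.3745 = 4.1688
F = (S − I)·e^(rT) = (118.03 − 4.1688) · e^(0.0781·6/12)
= 113.8612 · e^0.039050 = 113.8612 × 1.039822 = $118.40

$118.40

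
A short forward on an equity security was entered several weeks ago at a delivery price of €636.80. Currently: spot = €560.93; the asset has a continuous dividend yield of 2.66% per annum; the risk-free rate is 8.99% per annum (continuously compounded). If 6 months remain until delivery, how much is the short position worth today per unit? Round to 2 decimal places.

€55.29

Current fair forward for the remaining 6 months: F = S·e^((r − q)·T), (r − q) = 0.0899 − 0.0266 = 0.0633
F = 560.93 · e^(0.0633 × 6/12) = 560.93 × 1.032156 = 578.9673
Value of long forward = (F − K)·e^(−rT) = (578.9673 − 636.80) · e^(−0.0899·6/12)
= -57.8327 × 0.956045 = -55.29
Short position value = −(long value) = €55.29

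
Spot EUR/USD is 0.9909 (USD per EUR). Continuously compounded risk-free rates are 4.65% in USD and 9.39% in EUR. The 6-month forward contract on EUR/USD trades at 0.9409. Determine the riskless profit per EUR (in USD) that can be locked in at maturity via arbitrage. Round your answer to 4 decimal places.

Fair forward: F* = S·e^(carry·T), with carry = (r_USD − r_EUR) = 0.0465 − 0.0939 = -0.0474
F* = 0.9909 · e^(-0.0474 × 6/12) = 0.9909 · e^-0.023700 = 0.9909 × 0.976579 = 0.9677
Market 0.9409 < fair 0.9677: forward underpriced → reverse cash-and-carry (short spot, go long the forward).
At maturity, profit = |F_mkt − F*| = |0.9409 − 0.9677| = 0.0268 per EUR (in USD)

0.0268 per EUR (in USD)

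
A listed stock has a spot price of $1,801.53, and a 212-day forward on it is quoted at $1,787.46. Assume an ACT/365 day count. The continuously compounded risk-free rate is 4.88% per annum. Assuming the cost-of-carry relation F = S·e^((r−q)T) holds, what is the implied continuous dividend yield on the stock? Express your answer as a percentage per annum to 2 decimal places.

6.23%

From F = S·e^((r−q)T): (r − q) = ln(F/S)/T
ln(1787.46/1801.53) = ln(0.992190) = -0.007841
(r − q) = -0.007841 / (212/365) = -0.013500
q = r − ln(F/S)/T = 0.0488 + 0.013500 = 0.062300
q = 6.23%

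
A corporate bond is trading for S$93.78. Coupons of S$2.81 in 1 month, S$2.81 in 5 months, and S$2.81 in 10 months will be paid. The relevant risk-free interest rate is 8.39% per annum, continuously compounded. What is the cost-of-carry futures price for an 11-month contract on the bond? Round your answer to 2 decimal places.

PV(coupons) I = 2.81·e^(−0.0839·1/12) + 2.81·e^(−0.0839·5/12) + 2.81·e^(−0.0839·10/12)
I = 2.7904 + 2.7135 + 2.6202 = 8.1241
F = (S − I)·e^(rT) = (93.78 − 8.1241) · e^(0.0839·11/12)
= 85.6559 · e^0.076908 = 85.6559 × 1.079943 = S$92.50

S$92.50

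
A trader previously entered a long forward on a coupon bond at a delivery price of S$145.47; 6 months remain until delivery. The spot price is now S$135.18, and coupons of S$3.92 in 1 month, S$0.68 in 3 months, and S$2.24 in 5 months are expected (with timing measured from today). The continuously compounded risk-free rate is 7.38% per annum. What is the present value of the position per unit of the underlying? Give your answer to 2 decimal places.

-S$11.76

PV(remaining coupons) I = 3.92·e^(−0.0738·1/12) + 0.68·e^(−0.0738·3/12) + 2.24·e^(−0.0738·5/12) = 6.7357
Current forward F = (S − I)·e^(rT) = (135.18 − 6.7357)·e^(0.0738·6/12) = 128.4443 × 1.037589 = 133.2724
Value (long) = (F − K)·e^(−rT) = (133.2724 − 145.47) × 0.963773 = -11.7557
Value = -S$11.76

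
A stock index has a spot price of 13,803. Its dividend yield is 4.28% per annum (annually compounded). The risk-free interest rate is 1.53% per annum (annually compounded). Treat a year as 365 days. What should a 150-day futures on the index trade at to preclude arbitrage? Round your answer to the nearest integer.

F = S · (1+r)^T / (1+q)^T
= 13803 × 1.006260 / 1.017372 = 13803 × 0.989078
F = 13,652

13,652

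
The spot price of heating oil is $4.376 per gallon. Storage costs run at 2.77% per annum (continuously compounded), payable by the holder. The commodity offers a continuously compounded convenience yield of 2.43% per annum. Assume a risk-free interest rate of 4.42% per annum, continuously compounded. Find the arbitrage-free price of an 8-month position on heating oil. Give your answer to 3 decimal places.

$4.517 per gallon

Net carry = r + u − y = 0.0442 + 0.0277 − 0.0243 = 0.0476
F = S·e^((r+u−y)T) = 4.376 · e^(0.0476 × 8/12) = 4.376 · e^0.031733
= 4.376 × 1.032242 = $4.517 per gallon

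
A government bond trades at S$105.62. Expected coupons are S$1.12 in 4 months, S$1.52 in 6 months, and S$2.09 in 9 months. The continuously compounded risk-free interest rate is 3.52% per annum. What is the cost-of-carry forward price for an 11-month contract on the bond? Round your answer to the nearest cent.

PV(coupons) I = 1.12·e^(−0.0352·4/12) + 1.52·e^(−0.0352·6/12) + 2.09·e^(−0.0352·9/12)
I = 1.1069 + 1.4935 + 2.0355 = 4.6359
F = (S − I)·e^(rT) = (105.62 − 4.6359) · e^(0.0352·11/12)
= 100.9841 · e^0.032267 = 100.9841 × 1.032793 = S$104.30

S$104.30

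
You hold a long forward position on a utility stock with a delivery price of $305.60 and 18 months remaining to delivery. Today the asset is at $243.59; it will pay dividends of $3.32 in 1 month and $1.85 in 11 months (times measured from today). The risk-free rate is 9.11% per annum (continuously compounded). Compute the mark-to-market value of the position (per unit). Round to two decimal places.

-$27.97

PV(remaining dividends) I = 3.32·e^(−0.0911·1/12) + 1.85·e^(−0.0911·11/12) = 4.9967
Current forward F = (S − I)·e^(rT) = (243.59 − 4.9967)·e^(0.0911·18/12) = 238.5933 × 1.146427 = 273.5298
Value (long) = (F − K)·e^(−rT) = (273.5298 − 305.60) × 0.872275 = -27.9740
Value = -$27.97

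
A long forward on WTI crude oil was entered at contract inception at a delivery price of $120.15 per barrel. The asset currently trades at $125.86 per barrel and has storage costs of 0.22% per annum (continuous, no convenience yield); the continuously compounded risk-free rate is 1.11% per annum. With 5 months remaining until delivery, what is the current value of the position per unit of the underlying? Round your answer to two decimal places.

Current fair forward for the remaining 5 months: F = S·e^((r + u)·T), (r + u) = 0.0111 + 0.0022 = 0.0133
F = 125.86 · e^(0.0133 × 5/12) = 125.86 × 1.005557 = 126.5594
Value of long forward = (F − K)·e^(−rT) = (126.5594 − 120.15) · e^(−0.0111·5/12)
= 6.4094 × 0.995386 = 6.38

$6.38 per barrel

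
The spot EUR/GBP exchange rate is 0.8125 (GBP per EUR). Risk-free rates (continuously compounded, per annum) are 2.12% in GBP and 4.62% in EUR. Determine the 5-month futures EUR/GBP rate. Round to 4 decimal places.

0.8041

F = S·e^((r_GBP − r_EUR)T) = 0.8125 · e^((0.0212 − 0.0462) × 5/12)
= 0.8125 · e^-0.010417 = 0.8125 × 0.989637
F = 0.8041 GBP per EUR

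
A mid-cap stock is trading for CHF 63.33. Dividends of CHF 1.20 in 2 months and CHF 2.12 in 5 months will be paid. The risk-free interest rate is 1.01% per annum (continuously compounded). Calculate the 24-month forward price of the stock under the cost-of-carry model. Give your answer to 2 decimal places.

CHF 61.25

PV(dividends) I = 1.20·e^(−0.0101·2/12) + 2.12·e^(−0.0101·5/12)
I = 1.1980 + 2.1111 = 3.3091
F = (S − I)·e^(rT) = (63.33 − 3.3091) · e^(0.0101·24/12)
= 60.0209 · e^0.020200 = 60.0209 × 1.020405 = CHF 61.25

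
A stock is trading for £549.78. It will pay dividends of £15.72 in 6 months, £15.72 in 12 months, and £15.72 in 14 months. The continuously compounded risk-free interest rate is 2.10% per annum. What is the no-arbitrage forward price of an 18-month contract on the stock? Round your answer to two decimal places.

£519.60

PV(dividends) I = 15.72·e^(−0.0210·6/12) + 15.72·e^(−0.0210·12/12) + 15.72·e^(−0.0210·14/12)
I = 15.5558 + 15.3933 + 15.3395 = 46.2886
F = (S − I)·e^(rT) = (549.78 − 46.2886) · e^(0.0210·18/12)
= 503.4914 · e^0.031500 = 503.4914 × 1.032001 = £519.60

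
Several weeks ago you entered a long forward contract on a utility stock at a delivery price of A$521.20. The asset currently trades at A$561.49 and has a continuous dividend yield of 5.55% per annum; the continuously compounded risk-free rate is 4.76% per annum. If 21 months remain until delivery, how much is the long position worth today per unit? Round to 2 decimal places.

A$29.98

Current fair forward for the remaining 21 months: F = S·e^((r − q)·T), (r − q) = 0.0476 − 0.0555 = -0.0079
F = 561.49 · e^(-0.0079 × 21/12) = 561.49 × 0.986270 = 553.7807
Value of long forward = (F − K)·e^(−rT) = (553.7807 − 521.20) · e^(−0.0476·21/12)
= 32.5807 × 0.920075 = 29.98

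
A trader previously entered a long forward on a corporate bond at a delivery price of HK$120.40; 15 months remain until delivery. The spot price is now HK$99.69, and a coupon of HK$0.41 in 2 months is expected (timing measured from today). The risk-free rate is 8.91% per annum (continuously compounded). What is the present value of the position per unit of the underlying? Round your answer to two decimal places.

PV(remaining coupons) I = 0.41·e^(−0.0891·2/12) = 0.4040
Current forward F = (S − I)·e^(rT) = (99.69 − 0.4040)·e^(0.0891·15/12) = 99.2860 × 1.117814 = 110.9833
Value (long) = (F − K)·e^(−rT) = (110.9833 − 120.40) × 0.894603 = -8.4242
Value = -HK$8.42

-HK$8.42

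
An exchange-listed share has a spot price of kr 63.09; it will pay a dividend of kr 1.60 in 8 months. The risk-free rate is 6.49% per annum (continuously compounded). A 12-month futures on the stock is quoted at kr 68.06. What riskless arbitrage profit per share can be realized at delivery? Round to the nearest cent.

kr 2.37 per share

PV(dividends) I = 1.60·e^(−0.0649·8/12) = 1.5322
Fair futures F* = (S − I)·e^(rT) = (63.09 − 1.5322)·e^0.064900 = 61.5578 × 1.067052 = 65.6854
Market kr 68.06 > fair 65.6854: forward overpriced → cash-and-carry (borrow at r, buy the stock and collect the dividends, short the forward).
Profit at T = |F_mkt − F*| = |68.06 − 65.6854| = kr 2.37 per share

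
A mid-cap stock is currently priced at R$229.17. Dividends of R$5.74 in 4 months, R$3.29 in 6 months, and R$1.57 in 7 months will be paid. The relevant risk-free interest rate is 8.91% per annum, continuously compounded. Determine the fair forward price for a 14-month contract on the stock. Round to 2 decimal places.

R$242.95

PV(dividends) I = 5.74·e^(−0.0891·4/12) + 3.29·e^(−0.0891·6/12) + 1.57·e^(−0.0891·7/12)
I = 5.5720 + 3.1466 + 1.4905 = 10.2091
F = (S − I)·e^(rT) = (229.17 − 10.2091) · e^(0.0891·14/12)
= 218.9609 · e^0.103950 = 218.9609 × 1.109545 = R$242.95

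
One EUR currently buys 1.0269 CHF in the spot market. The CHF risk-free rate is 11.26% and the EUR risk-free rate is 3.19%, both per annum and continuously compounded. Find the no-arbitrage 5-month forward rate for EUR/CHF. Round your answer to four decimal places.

1.0620

F = S·e^((r_CHF − r_EUR)T) = 1.0269 · e^((0.1126 − 0.0319) × 5/12)
= 1.0269 · e^0.033625 = 1.0269 × 1.034197
F = 1.0620 CHF per EUR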